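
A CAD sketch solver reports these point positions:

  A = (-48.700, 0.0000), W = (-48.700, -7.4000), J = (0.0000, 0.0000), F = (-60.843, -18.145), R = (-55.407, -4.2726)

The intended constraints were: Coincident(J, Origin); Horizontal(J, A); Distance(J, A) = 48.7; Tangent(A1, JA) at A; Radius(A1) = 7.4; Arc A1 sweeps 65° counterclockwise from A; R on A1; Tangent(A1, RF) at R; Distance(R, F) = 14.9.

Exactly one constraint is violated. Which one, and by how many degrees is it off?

Tangent(A1, RF) at R — off by 3.60°.

J = (0.00, 0.00) ✓; J.y = 0.00, A.y = 0.00 ✓; |JA| = 48.70 ✓; ∠(WA, AJ) = 90.00° ✓; |WA| = 7.400 ✓; bearing(W→R) − bearing(W→A) = 65.00° ✓; |WR| = 7.400 ✓; ∠(WR, RF) = 86.40° ✗; |RF| = 14.90 ✓.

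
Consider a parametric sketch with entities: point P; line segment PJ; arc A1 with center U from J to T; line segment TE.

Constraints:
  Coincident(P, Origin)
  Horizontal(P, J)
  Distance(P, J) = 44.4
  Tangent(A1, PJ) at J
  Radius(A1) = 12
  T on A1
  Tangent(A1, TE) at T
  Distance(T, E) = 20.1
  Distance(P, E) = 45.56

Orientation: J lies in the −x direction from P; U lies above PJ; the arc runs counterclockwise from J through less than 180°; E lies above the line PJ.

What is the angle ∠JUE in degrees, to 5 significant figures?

149.04°

Checks: ∠(UJ, JP) = 90.00° ✓; |UT| = 12.00 ✓; ∠(UT, TE) = 90.00° ✓; |TE| = 20.10 ✓; |PE| = 45.56 ✓.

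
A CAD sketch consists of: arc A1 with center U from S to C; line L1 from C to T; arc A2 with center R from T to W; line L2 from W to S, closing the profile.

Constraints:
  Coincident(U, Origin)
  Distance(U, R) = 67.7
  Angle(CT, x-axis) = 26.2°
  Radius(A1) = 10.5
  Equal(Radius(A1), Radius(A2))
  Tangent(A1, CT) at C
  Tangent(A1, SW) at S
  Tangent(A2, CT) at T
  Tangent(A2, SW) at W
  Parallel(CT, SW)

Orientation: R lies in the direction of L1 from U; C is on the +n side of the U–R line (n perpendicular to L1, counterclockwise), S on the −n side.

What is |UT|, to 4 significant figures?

68.51

Tangency of A1 to both parallel lines with radius 10.5 puts C and S at U ± 10.5·n: C = (-4.636, 9.421), S = (4.636, -9.421). Equal radii place T and W the same way about R: T = R + 10.5·n = (56.11, 39.31), W = R − 10.5·n = (65.38, 20.47). Then |UT| = |T − U| = 68.51.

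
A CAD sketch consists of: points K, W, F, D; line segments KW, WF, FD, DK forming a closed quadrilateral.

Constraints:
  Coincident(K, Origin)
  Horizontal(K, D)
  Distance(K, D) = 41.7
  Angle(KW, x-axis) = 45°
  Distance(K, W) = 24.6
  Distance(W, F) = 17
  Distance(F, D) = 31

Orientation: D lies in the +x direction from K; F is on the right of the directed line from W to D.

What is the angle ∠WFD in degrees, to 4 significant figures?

70.22°

Checks: |WF| = 17.00 ✓; |FD| = 31.00 ✓.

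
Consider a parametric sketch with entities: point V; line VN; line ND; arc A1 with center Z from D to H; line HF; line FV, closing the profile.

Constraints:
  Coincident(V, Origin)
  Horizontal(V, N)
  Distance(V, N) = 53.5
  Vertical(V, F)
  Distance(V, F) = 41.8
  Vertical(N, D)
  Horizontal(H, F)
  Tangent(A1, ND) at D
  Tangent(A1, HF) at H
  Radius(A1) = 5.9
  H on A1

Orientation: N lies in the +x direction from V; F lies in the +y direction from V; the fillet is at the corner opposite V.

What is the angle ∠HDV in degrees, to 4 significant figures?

78.86°

V is at the origin; VN is horizontal with |VN| = 53.5 and N on the +x side, so N = (53.50, 0.000). V and F share the same x with |VF| = 41.8 and F on the +y side, so F = (0.000, 41.80). The virtual corner opposite V is at (53.50, 41.80). The tangent condition forces ZD to be normal to ND and the tangent condition forces ZH to be normal to HF, with radius 5.9, so the center Z sits 5.9 in from both sides at Z = (47.60, 35.90). That places the tangent points at D = (53.50, 35.90) on ND and H = (47.60, 41.80) on HF. Then cos ∠HDV = DH·DV / (|DH||DV|), giving 78.86°.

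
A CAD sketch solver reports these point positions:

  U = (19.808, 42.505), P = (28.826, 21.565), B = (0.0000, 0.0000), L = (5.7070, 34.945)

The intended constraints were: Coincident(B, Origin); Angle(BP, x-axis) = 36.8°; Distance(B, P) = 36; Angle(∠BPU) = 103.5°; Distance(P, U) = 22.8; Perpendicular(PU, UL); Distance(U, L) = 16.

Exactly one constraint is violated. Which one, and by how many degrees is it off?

Perpendicular(PU, UL) — off by 4.90°.

B = (0.00, 0.00) ✓; BP at 36.80° ✓; |BP| = 36.00 ✓; ∠BPU = 103.5° ✓; |PU| = 22.80 ✓; ∠(PU, UL) = 94.90° ✗; |UL| = 16.00 ✓.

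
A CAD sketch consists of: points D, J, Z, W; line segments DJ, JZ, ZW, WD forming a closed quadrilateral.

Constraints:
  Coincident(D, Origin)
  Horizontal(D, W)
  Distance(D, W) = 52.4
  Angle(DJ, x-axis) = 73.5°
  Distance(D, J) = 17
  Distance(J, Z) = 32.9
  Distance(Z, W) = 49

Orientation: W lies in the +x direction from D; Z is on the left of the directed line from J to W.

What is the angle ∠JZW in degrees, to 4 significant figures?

72.78°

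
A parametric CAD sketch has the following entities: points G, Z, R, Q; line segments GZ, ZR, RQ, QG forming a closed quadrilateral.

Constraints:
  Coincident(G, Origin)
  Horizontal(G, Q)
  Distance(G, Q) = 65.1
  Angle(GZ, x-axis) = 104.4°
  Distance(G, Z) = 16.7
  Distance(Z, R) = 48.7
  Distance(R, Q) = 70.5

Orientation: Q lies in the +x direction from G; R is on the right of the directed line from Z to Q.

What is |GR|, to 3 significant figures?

32.2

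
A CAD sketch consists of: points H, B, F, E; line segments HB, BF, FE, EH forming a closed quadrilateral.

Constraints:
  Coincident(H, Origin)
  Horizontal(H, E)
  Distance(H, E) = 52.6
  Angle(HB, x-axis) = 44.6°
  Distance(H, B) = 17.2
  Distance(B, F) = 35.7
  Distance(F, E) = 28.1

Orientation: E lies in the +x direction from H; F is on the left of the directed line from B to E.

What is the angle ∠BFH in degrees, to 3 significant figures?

6.46°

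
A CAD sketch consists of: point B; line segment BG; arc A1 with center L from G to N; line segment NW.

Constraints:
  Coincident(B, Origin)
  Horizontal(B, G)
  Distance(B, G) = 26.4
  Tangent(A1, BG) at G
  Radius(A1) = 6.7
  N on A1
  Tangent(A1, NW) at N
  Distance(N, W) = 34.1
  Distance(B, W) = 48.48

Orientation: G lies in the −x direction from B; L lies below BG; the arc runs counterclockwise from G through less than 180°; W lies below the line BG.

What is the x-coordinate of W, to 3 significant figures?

-25.2

B is at the origin; B and G share the same y with |BG| = 26.4 and G on the −x side, so G = (-26.4, 0.00). Since A1 is tangent to BG there, LG ⟂ BG, so L = G + (0, -6.7) = (-26.4, -6.70). Since LN ⟂ NW (tangency), |LW| = √(6.7² + 34.1²) = 34.8 regardless of where N sits on A1. So W lies on both circle(B, 48.48) and circle(L, 34.8); the below-BG intersection is W = (-25.2, -41.4). N is the foot of the tangent from W: N = (-32.9, -8.22).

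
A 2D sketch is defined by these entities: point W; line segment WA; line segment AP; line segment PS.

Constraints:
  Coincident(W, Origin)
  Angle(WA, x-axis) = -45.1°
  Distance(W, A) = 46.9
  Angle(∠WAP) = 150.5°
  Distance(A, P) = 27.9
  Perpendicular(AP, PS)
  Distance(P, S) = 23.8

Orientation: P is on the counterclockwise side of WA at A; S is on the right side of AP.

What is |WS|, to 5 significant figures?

83.196

∠WAP = 150.5°, so AP runs at -45.1° + (180° − 150.5°) = -15.600° from the x-axis; with |AP| = 27.9, P = A + 27.9·(cos -15.600°, sin -15.600°) = (59.978, -40.724). AP is perpendicular to PS; with |PS| = 23.8 on the right of AP, S = P + 23.8·(-0.26892, -0.96316) = (53.577, -63.647). Then |WS| = |S − W| = 83.196.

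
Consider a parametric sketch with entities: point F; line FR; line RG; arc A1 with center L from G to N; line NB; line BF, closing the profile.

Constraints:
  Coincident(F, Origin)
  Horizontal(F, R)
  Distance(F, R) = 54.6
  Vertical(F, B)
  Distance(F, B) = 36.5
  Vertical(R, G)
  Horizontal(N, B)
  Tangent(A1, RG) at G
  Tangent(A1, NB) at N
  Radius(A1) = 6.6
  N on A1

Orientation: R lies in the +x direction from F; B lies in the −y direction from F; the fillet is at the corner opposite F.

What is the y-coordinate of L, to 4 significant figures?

-29.90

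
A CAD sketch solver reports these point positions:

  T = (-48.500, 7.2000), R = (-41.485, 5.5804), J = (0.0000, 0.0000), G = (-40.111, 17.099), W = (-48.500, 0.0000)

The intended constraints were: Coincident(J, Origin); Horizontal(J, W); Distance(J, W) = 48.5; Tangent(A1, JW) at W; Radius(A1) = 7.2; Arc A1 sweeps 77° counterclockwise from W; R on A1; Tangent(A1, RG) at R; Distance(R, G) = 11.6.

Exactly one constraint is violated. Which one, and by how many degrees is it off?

Tangent(A1, RG) at R — off by 6.20°.

J = (0.00, 0.00) ✓; J.y = 0.00, W.y = 0.00 ✓; |JW| = 48.50 ✓; ∠(TW, WJ) = 90.00° ✓; |TW| = 7.200 ✓; bearing(T→R) − bearing(T→W) = 77.00° ✓; |TR| = 7.200 ✓; ∠(TR, RG) = 83.80° ✗; |RG| = 11.60 ✓.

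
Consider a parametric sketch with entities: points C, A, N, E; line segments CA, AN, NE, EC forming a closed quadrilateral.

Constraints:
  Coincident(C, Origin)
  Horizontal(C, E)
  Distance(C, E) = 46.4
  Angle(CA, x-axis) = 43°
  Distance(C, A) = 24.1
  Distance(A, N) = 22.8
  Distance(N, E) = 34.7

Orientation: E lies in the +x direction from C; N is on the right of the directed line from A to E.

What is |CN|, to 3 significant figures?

13.4

Checks: |AN| = 22.80 ✓; |NE| = 34.70 ✓.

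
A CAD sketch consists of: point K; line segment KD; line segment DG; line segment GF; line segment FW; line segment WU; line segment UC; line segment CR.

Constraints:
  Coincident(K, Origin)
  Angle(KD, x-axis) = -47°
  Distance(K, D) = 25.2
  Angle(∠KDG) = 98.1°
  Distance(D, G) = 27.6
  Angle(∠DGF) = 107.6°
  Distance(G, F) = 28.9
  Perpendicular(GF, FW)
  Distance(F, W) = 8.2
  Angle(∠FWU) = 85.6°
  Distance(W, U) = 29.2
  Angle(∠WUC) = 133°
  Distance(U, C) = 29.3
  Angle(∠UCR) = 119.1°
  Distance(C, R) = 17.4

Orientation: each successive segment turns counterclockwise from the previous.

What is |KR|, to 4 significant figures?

75.02

K is at the origin; KD runs at -47.0° with length 25.2, so D = (17.19, -18.43). ∠KDG = 98.1° gives DG at 34.90° from the x-axis; with |DG| = 27.6, G = (39.82, -2.639). ∠DGF = 107.6° gives GF at 107.3° from the x-axis; with |GF| = 28.9, F = (31.23, 24.95). GF ⟂ FW, so FW runs at -162.7°; with |FW| = 8.2, W = (23.40, 22.52). ∠FWU = 85.6° gives WU at -68.30° from the x-axis; with |WU| = 29.2, U = (34.20, -4.615). ∠WUC = 133.0° gives UC at -21.30° from the x-axis; with |UC| = 29.3, C = (61.49, -15.26). ∠UCR = 119.1° gives CR at 39.60° from the x-axis; with |CR| = 17.4, R = (74.90, -4.168). Then |KR| = |R − K| = 75.02.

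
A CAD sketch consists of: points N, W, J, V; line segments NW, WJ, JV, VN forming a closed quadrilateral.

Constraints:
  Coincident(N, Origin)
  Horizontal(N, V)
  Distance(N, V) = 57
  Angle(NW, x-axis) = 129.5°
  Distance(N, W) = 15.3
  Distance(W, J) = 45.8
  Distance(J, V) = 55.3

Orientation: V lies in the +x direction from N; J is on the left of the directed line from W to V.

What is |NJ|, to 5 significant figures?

49.452

Checks: |WJ| = 45.80 ✓; |JV| = 55.30 ✓.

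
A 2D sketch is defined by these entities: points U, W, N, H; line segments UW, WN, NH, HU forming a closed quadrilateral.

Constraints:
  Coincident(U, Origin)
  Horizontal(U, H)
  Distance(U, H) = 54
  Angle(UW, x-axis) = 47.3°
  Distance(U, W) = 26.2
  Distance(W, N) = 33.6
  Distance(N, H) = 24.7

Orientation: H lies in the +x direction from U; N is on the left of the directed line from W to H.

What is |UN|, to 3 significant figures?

56.5

U is at the origin; U and H share the same y with |UH| = 54.0 and H in +x, so H = (54.0, 0). UW runs at 47.3° with |UW| = 26.2, so W = (17.8, 19.3). N is determined by |WN| = 33.6 and |NH| = 24.7 together: it lies at the intersection of circle(W, 33.6) and circle(H, 24.7). With |WH| = 41.0, the foot of the radical line on WH is 26.8 from W and the perpendicular offset is √(33.6² − 26.8²) = 20.2. Taking the left-of-WH solution: N = (51.0, 24.5).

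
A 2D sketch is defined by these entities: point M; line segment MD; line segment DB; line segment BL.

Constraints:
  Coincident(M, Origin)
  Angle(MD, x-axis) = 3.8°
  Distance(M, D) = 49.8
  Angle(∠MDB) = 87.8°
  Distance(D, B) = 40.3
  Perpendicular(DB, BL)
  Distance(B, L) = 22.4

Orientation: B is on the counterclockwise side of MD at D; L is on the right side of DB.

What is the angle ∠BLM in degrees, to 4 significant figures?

28.01°

∠MDB = 87.8°, so DB runs at 3.8° + (180° − 87.8°) = 96.00° from the x-axis; with |DB| = 40.3, B = D + 40.3·(cos 96.00°, sin 96.00°) = (45.48, 43.38). DB ⟂ BL; with |BL| = 22.4 on the right of DB, L = B + 22.4·(0.9945, 0.1045) = (67.76, 45.72). Then cos ∠BLM = LB·LM / (|LB||LM|), giving 28.01°.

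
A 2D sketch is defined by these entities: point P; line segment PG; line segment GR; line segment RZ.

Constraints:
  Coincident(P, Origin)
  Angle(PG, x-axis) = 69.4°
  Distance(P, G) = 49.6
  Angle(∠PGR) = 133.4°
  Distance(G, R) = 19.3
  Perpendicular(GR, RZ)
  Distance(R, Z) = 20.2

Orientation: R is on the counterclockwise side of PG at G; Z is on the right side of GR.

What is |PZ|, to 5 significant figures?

77.538

P is at the origin; PG runs at 69.4° with length 49.6, so G = 49.6·(cos 69.4°, sin 69.4°) = (17.451, 46.429). ∠PGR = 133.4°, so GR runs at 69.4° + (180° − 133.4°) = 116.00° from the x-axis; with |GR| = 19.3, R = G + 19.3·(cos 116.00°, sin 116.00°) = (8.9908, 63.775). GR is perpendicular to RZ; with |RZ| = 20.2 on the right of GR, Z = R + 20.2·(0.89879, 0.43837) = (27.146, 72.630). Then |PZ| = |Z − P| = 77.538.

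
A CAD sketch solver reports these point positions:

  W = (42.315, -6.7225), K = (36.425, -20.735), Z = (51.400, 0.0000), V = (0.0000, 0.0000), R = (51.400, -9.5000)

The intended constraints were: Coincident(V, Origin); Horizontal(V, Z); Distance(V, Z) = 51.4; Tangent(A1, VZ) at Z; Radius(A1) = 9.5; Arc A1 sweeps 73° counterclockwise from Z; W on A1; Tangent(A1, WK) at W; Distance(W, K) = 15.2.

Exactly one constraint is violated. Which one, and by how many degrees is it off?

Tangent(A1, WK) at W — off by 5.80°.

V = (0.00, 0.00) ✓; V.y = 0.00, Z.y = 0.00 ✓; |VZ| = 51.40 ✓; ∠(RZ, ZV) = 90.00° ✓; |RZ| = 9.500 ✓; bearing(R→W) − bearing(R→Z) = 73.00° ✓; |RW| = 9.500 ✓; ∠(RW, WK) = 95.80° ✗; |WK| = 15.20 ✓.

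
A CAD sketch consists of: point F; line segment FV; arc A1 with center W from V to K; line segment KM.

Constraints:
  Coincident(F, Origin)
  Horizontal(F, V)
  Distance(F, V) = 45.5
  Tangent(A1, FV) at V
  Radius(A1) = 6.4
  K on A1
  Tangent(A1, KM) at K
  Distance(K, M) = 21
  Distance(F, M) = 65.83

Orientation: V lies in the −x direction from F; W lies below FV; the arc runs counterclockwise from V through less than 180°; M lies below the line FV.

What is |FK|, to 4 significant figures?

50.84

F is at the origin; FV is horizontal with |FV| = 45.5 and V on the −x side, so V = (-45.50, 0.000). The tangent condition forces WV to be normal to FV, so W = V + (0, -6.4) = (-45.50, -6.400). Since WK ⟂ KM (tangency), |WM| = √(6.4² + 21.0²) = 21.95 regardless of where K sits on A1. So M lies on both circle(F, 65.83) and circle(W, 21.95); the below-FV intersection is M = (-62.71, -20.03). K is the foot of the tangent from M: K = (-50.76, -2.760).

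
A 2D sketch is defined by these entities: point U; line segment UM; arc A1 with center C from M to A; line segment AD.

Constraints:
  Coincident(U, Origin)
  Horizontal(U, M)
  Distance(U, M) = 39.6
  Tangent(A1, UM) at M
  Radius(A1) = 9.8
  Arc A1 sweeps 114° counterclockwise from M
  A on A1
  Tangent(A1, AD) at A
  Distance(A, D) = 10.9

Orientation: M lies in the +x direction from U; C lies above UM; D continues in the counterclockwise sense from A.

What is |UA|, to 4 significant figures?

50.47

U is at the origin; U and M share the same y with |UM| = 39.6 and M on the +x side, so M = (39.60, 0.000). Tangency of A1 to UM means the radius CM is perpendicular to UM, so C = M + (0, 9.8) = (39.60, 9.800). On A1, M sits at bearing -90° from C; a 114° counterclockwise sweep puts A at bearing 24°, so A = C + 9.8·(cos 24°, sin 24°) = (48.55, 13.79). Then |UA| = |A − U| = 50.47.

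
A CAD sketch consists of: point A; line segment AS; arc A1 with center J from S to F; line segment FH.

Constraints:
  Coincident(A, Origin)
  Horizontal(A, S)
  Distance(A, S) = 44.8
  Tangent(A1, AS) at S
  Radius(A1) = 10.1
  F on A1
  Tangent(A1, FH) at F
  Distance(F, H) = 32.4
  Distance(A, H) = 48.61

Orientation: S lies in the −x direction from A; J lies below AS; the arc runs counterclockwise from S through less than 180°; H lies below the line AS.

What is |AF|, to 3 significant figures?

54.6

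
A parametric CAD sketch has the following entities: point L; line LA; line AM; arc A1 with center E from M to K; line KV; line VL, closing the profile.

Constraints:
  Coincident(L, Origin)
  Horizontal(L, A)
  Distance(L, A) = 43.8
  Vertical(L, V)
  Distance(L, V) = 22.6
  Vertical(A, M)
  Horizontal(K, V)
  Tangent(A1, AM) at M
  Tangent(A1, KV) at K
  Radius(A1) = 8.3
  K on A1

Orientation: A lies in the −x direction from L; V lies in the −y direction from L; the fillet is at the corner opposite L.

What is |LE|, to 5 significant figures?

38.272

L is at the origin; LA is horizontal with |LA| = 43.8 and A on the −x side, so A = (-43.800, 0.0000). L and V share the same x with |LV| = 22.6 and V on the −y side, so V = (0.0000, -22.600). The virtual corner opposite L is at (-43.800, -22.600). The tangent condition forces EM to be normal to AM and tangency of A1 to KV means the radius EK is perpendicular to KV, with radius 8.3, so the center E sits 8.3 in from both sides at E = (-35.500, -14.300). Then |LE| = |E − L| = 38.272.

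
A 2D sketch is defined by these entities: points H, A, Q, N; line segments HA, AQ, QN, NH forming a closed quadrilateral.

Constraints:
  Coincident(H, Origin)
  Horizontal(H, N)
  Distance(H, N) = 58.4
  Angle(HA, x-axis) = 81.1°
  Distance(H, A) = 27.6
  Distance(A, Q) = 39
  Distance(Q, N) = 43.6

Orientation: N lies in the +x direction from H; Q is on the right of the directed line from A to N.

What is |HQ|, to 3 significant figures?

18.8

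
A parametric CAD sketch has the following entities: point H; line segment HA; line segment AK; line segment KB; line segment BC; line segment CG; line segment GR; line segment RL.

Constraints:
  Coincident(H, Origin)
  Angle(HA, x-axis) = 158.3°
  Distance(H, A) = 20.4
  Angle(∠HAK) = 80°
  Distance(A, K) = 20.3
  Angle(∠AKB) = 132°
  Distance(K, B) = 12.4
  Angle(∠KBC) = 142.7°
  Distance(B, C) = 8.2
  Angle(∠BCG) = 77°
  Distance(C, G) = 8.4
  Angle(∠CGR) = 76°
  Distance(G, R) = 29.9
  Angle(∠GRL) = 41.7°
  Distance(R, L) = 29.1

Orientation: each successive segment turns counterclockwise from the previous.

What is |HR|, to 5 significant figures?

42.713

∠BCG = 77.0° gives CG at 86.600° from the x-axis; with |CG| = 8.4, G = (-7.3654, -16.259). ∠CGR = 76.0° gives GR at -169.40° from the x-axis; with |GR| = 29.9, R = (-36.755, -21.759). Then |HR| = |R − H| = 42.713.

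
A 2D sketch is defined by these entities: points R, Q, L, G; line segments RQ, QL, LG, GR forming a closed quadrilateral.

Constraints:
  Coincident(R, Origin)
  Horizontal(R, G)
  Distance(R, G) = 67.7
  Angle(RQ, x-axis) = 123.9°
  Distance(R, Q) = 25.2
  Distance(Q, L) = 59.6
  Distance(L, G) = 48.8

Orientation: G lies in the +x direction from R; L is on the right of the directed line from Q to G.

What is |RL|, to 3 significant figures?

34.7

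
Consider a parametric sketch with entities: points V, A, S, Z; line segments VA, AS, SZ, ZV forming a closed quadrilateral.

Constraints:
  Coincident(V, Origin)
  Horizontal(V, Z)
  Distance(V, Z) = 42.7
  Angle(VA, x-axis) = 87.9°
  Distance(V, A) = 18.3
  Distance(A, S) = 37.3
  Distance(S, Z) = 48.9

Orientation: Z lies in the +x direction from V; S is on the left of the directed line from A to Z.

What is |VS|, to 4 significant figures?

52.62

V is at the origin; V and Z share the same y with |VZ| = 42.7 and Z in +x, so Z = (42.7, 0). VA runs at 87.9° with |VA| = 18.3, so A = (0.6706, 18.29). S is determined by |AS| = 37.3 and |SZ| = 48.9 together: it lies at the intersection of circle(A, 37.3) and circle(Z, 48.9). With |AZ| = 45.84, the foot of the radical line on AZ is 12.01 from A and the perpendicular offset is √(37.3² − 12.01²) = 35.31. Taking the left-of-AZ solution: S = (25.77, 45.88).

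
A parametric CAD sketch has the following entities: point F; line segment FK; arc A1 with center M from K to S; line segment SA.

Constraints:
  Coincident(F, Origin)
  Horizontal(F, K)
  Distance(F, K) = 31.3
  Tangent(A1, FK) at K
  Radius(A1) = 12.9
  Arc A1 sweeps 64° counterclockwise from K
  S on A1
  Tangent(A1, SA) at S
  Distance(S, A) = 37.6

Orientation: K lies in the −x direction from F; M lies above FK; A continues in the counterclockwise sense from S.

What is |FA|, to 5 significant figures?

41.166

On A1, K sits at bearing -90° from M; a 64° counterclockwise sweep puts S at bearing -26°, so S = M + 12.9·(cos -26°, sin -26°) = (-19.706, 7.2450). The tangent condition forces MS to be normal to SA, so SA runs along (−sin -26°, cos -26°); with |SA| = 37.6, A = (-3.2228, 41.040). Then |FA| = |A − F| = 41.166.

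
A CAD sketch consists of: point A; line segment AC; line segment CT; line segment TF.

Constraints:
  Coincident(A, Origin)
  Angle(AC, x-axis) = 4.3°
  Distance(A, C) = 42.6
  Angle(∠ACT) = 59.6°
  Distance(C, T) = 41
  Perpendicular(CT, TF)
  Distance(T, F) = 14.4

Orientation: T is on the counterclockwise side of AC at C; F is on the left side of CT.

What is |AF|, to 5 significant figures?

29.618

A is at the origin; AC runs at 4.3° with length 42.6, so C = 42.6·(cos 4.3°, sin 4.3°) = (42.480, 3.1941). ∠ACT = 59.6°, so CT runs at 4.3° + (180° − 59.6°) = 124.70° from the x-axis; with |CT| = 41.0, T = C + 41.0·(cos 124.70°, sin 124.70°) = (19.140, 36.902). CT is perpendicular to TF; with |TF| = 14.4 on the left of CT, F = T + 14.4·(-0.82214, -0.56928) = (7.3008, 28.704). Then |AF| = |F − A| = 29.618.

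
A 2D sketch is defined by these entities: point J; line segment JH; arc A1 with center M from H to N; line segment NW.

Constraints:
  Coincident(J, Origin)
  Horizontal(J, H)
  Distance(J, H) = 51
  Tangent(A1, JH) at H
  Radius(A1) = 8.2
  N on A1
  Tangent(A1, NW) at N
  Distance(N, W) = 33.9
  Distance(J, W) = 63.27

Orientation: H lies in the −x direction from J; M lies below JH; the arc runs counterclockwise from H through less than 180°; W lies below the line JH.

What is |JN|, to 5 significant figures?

59.707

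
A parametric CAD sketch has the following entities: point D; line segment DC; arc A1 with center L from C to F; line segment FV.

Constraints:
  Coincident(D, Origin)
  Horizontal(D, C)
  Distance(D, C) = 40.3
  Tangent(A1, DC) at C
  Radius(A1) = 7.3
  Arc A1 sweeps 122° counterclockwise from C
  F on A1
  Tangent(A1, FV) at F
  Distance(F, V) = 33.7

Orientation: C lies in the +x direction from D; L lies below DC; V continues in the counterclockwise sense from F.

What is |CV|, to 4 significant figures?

41.42

D is at the origin; DC is horizontal with |DC| = 40.3 and C on the +x side, so C = (40.30, 0.000). The tangent condition forces LC to be normal to DC, so L = C + (0, -7.3) = (40.30, -7.300). On A1, C sits at bearing 90° from L; a 122° counterclockwise sweep puts F at bearing 212°, so F = L + 7.3·(cos 212°, sin 212°) = (34.11, -11.17). Tangency of A1 to FV means the radius LF is perpendicular to FV, so FV runs along (−sin 212°, cos 212°); with |FV| = 33.7, V = (51.97, -39.75). Then |CV| = |V − C| = 41.42.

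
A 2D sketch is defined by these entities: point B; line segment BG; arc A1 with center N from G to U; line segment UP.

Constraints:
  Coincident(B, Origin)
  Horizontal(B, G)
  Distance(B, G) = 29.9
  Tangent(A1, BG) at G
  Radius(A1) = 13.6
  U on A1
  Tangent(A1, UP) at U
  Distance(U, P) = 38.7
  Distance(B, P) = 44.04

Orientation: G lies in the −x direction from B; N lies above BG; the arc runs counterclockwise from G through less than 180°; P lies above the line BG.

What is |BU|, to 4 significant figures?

19.26

Checks: |NU| = 13.60 ✓; ∠(NU, UP) = 90.00° ✓; |UP| = 38.70 ✓; |BP| = 44.04 ✓.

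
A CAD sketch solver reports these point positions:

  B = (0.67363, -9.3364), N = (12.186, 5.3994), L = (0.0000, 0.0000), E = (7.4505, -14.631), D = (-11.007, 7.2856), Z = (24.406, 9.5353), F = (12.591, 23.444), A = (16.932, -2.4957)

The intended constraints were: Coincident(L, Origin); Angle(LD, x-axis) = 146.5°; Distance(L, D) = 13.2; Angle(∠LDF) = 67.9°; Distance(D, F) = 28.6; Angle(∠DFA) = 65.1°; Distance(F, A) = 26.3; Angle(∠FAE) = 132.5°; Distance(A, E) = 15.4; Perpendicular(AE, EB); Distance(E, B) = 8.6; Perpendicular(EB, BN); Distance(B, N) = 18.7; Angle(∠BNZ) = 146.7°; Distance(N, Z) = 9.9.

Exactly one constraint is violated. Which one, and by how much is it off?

Distance(N, Z) = 9.9 — off by 3.00.

L = (0.00, 0.00) ✓; LD at 146.5° ✓; |LD| = 13.20 ✓; ∠LDF = 67.90° ✓; |DF| = 28.60 ✓; ∠DFA = 65.10° ✓; |FA| = 26.30 ✓; ∠FAE = 132.5° ✓; |AE| = 15.40 ✓; ∠(AE, EB) = 90.00° ✓; |EB| = 8.600 ✓; ∠(EB, BN) = 90.00° ✓; |BN| = 18.70 ✓; ∠BNZ = 146.7° ✓; |NZ| = 12.90 ✗.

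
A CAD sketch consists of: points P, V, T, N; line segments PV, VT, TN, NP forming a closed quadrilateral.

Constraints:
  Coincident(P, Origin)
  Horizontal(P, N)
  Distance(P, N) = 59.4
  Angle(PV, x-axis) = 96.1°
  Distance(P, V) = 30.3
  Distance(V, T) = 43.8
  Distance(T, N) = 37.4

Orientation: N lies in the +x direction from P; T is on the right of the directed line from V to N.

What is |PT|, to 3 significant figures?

23.0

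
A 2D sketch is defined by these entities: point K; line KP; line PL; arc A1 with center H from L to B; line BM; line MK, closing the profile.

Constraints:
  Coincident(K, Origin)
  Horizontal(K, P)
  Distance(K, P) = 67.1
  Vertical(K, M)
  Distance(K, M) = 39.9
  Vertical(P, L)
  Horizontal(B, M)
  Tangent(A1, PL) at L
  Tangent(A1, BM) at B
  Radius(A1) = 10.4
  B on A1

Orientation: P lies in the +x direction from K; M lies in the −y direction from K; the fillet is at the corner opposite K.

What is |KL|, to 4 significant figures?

73.30

The virtual corner opposite K is at (67.10, -39.90). Since A1 is tangent to PL there, HL ⟂ PL and tangency of A1 to BM means the radius HB is perpendicular to BM, with radius 10.4, so the center H sits 10.4 in from both sides at H = (56.70, -29.50). That places the tangent points at L = (67.10, -29.50) on PL and B = (56.70, -39.90) on BM. Then |KL| = |L − K| = 73.30.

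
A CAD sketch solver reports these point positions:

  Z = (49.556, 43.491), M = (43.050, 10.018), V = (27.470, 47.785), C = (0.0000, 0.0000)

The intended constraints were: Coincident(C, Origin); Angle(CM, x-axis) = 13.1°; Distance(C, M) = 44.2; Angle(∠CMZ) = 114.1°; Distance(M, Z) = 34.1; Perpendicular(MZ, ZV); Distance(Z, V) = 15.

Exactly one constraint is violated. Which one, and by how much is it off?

Distance(Z, V) = 15 — off by 7.50.

C = (0.00, 0.00) ✓; CM at 13.10° ✓; |CM| = 44.20 ✓; ∠CMZ = 114.1° ✓; |MZ| = 34.10 ✓; ∠(MZ, ZV) = 90.00° ✓; |ZV| = 22.50 ✗.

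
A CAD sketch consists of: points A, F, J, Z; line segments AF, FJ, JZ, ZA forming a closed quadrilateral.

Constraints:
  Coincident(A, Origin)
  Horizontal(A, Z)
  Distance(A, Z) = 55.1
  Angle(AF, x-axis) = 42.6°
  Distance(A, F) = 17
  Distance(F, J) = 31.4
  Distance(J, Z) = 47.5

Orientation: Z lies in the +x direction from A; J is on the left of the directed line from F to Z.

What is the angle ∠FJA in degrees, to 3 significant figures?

6.36°

A is at the origin; A and Z share the same y with |AZ| = 55.1 and Z in +x, so Z = (55.1, 0). AF runs at 42.6° with |AF| = 17.0, so F = (12.5, 11.5). J is determined by |FJ| = 31.4 and |JZ| = 47.5 together: it lies at the intersection of circle(F, 31.4) and circle(Z, 47.5). With |FZ| = 44.1, the foot of the radical line on FZ is 7.66 from F and the perpendicular offset is √(31.4² − 7.66²) = 30.5. Taking the left-of-FZ solution: J = (27.9, 38.9).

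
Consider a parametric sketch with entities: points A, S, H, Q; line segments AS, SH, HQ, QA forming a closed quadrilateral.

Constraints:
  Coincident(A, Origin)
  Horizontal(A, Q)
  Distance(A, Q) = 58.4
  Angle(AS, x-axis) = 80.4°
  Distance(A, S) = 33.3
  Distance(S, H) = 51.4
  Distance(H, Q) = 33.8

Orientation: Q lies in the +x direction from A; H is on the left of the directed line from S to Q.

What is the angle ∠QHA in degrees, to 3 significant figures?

61.8°

A is at the origin; AQ is horizontal with |AQ| = 58.4 and Q in +x, so Q = (58.4, 0). AS runs at 80.4° with |AS| = 33.3, so S = (5.55, 32.8). H is determined by |SH| = 51.4 and |HQ| = 33.8 together: it lies at the intersection of circle(S, 51.4) and circle(Q, 33.8). With |SQ| = 62.2, the foot of the radical line on SQ is 43.2 from S and the perpendicular offset is √(51.4² − 43.2²) = 27.9. Taking the left-of-SQ solution: H = (56.9, 33.8).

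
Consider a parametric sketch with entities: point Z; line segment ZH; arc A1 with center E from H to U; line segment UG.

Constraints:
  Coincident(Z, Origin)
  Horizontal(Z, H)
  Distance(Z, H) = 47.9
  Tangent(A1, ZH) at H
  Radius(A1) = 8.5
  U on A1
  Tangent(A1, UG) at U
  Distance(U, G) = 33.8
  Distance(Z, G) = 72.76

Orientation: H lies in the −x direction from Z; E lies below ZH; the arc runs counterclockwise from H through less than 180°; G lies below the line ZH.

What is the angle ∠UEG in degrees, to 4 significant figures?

75.88°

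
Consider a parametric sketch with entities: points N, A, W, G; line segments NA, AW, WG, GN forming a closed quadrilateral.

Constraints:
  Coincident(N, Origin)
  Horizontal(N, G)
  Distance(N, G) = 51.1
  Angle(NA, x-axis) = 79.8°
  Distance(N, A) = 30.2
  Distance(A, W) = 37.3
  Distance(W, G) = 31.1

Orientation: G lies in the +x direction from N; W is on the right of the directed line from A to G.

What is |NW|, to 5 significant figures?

20.798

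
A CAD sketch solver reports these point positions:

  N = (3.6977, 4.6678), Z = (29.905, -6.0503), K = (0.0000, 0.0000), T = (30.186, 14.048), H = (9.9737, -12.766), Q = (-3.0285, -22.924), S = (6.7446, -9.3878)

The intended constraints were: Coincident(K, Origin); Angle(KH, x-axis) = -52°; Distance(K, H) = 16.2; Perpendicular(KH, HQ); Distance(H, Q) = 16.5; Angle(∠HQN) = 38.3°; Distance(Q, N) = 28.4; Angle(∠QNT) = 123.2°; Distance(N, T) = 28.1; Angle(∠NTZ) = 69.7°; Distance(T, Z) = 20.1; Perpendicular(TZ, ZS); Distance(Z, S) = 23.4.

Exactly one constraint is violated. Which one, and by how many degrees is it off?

Perpendicular(TZ, ZS) — off by 9.00°.

K = (0.00, 0.00) ✓; KH at -52.00° ✓; |KH| = 16.20 ✓; ∠(KH, HQ) = 90.00° ✓; |HQ| = 16.50 ✓; ∠HQN = 38.30° ✓; |QN| = 28.40 ✓; ∠QNT = 123.2° ✓; |NT| = 28.10 ✓; ∠NTZ = 69.70° ✓; |TZ| = 20.10 ✓; ∠(TZ, ZS) = 81.00° ✗; |ZS| = 23.40 ✓.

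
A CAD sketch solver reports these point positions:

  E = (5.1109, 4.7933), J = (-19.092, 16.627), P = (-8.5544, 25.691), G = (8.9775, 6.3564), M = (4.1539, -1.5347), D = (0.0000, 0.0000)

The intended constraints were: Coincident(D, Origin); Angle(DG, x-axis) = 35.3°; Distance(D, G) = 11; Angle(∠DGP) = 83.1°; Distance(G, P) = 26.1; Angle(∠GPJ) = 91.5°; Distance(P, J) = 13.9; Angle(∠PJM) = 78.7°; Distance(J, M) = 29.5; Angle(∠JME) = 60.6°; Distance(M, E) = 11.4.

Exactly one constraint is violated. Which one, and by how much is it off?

Distance(M, E) = 11.4 — off by 5.00.

D = (0.00, 0.00) ✓; DG at 35.30° ✓; |DG| = 11.00 ✓; ∠DGP = 83.10° ✓; |GP| = 26.10 ✓; ∠GPJ = 91.50° ✓; |PJ| = 13.90 ✓; ∠PJM = 78.70° ✓; |JM| = 29.50 ✓; ∠JME = 60.60° ✓; |ME| = 6.400 ✗.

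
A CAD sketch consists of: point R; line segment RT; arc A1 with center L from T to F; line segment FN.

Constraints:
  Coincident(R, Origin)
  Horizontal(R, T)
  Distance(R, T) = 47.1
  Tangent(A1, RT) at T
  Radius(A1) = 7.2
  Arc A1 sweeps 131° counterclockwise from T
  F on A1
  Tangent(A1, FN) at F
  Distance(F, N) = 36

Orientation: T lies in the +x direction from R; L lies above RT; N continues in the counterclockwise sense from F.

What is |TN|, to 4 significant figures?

43.12

R is at the origin; RT is horizontal with |RT| = 47.1 and T on the +x side, so T = (47.10, 0.000). Since A1 is tangent to RT there, LT ⟂ RT, so L = T + (0, 7.2) = (47.10, 7.200). On A1, T sits at bearing -90° from L; a 131° counterclockwise sweep puts F at bearing 41°, so F = L + 7.2·(cos 41°, sin 41°) = (52.53, 11.92). The tangent condition forces LF to be normal to FN, so FN runs along (−sin 41°, cos 41°); with |FN| = 36.0, N = (28.92, 39.09). Then |TN| = |N − T| = 43.12.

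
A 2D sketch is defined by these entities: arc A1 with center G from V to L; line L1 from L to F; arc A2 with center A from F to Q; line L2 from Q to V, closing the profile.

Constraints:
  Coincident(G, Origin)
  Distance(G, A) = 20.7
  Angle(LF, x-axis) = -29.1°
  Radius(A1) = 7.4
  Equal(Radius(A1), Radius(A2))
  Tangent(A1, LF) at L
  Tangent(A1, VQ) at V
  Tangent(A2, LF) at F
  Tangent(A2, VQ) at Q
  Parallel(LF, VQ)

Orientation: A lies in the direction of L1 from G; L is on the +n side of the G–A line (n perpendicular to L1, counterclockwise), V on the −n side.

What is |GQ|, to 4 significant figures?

21.98

Tangency of A1 to both parallel lines with radius 7.4 puts L and V at G ± 7.4·n: L = (3.599, 6.466), V = (-3.599, -6.466). Equal radii place F and Q the same way about A: F = A + 7.4·n = (21.69, -3.601), Q = A − 7.4·n = (14.49, -16.53). Then |GQ| = |Q − G| = 21.98.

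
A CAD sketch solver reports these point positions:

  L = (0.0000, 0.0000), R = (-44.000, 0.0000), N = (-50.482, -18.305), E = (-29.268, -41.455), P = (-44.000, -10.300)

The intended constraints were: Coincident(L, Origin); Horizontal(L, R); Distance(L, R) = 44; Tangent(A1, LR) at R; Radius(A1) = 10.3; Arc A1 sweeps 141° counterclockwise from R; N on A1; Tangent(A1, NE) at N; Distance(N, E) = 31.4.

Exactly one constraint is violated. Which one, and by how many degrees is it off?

Tangent(A1, NE) at N — off by 8.50°.

L = (0.00, 0.00) ✓; L.y = 0.00, R.y = 0.00 ✓; |LR| = 44.00 ✓; ∠(PR, RL) = 90.00° ✓; |PR| = 10.30 ✓; bearing(P→N) − bearing(P→R) = 141.0° ✓; |PN| = 10.30 ✓; ∠(PN, NE) = 98.50° ✗; |NE| = 31.40 ✓.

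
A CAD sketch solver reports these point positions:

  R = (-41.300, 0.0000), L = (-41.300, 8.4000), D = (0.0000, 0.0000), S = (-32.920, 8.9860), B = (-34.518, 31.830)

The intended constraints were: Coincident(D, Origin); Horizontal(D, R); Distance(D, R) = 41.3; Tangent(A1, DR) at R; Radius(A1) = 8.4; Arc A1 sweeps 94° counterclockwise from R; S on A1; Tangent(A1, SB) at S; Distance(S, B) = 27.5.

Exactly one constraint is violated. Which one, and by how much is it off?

Distance(S, B) = 27.5 — off by 4.60.

D = (0.00, 0.00) ✓; D.y = 0.00, R.y = 0.00 ✓; |DR| = 41.30 ✓; ∠(LR, RD) = 90.00° ✓; |LR| = 8.400 ✓; bearing(L→S) − bearing(L→R) = 94.00° ✓; |LS| = 8.400 ✓; ∠(LS, SB) = 90.00° ✓; |SB| = 22.90 ✗.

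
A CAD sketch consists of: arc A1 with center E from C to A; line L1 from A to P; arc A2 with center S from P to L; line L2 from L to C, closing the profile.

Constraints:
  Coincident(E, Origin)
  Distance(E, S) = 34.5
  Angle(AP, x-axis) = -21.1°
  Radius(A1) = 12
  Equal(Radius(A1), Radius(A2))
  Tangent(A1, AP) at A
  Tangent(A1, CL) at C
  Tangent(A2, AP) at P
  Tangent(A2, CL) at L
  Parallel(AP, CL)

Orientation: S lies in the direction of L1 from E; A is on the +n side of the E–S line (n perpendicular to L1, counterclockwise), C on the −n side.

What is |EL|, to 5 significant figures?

36.527

Tangency of A1 to both parallel lines with radius 12.0 puts A and C at E ± 12.0·n: A = (4.3200, 11.195), C = (-4.3200, -11.195). Equal radii place P and L the same way about S: P = S + 12.0·n = (36.507, -1.2244), L = S − 12.0·n = (27.867, -23.615). Then |EL| = |L − E| = 36.527.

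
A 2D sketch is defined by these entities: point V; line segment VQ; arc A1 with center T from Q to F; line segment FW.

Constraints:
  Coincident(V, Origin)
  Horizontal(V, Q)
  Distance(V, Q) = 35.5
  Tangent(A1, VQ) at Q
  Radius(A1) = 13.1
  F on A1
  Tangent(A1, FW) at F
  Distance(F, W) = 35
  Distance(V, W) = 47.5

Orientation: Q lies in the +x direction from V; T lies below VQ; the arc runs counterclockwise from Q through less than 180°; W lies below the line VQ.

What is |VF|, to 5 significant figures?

24.977

V is at the origin; V and Q share the same y with |VQ| = 35.5 and Q on the +x side, so Q = (35.500, 0.0000). Since A1 is tangent to VQ there, TQ ⟂ VQ, so T = Q + (0, -13.1) = (35.500, -13.100). Since TF ⟂ FW (tangency), |TW| = √(13.1² + 35.0²) = 37.371 regardless of where F sits on A1. So W lies on both circle(V, 47.5) and circle(T, 37.371); the below-VQ intersection is W = (15.736, -44.818). F is the foot of the tangent from W: F = (22.659, -10.509).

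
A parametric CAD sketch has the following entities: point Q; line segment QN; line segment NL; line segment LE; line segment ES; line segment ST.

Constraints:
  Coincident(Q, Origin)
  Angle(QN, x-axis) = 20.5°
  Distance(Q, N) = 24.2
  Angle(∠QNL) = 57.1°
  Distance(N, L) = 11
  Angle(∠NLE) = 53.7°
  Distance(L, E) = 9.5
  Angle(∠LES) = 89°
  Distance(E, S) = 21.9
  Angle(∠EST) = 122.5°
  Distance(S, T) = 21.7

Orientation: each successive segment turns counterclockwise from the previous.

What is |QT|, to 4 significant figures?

52.99

Q is at the origin; QN runs at 20.5° with length 24.2, so N = (22.67, 8.475). ∠QNL = 57.1° gives NL at 143.4° from the x-axis; with |NL| = 11.0, L = (13.84, 15.03). ∠NLE = 53.7° gives LE at -90.30° from the x-axis; with |LE| = 9.5, E = (13.79, 5.534). ∠LES = 89.0° gives ES at 0.7000° from the x-axis; with |ES| = 21.9, S = (35.69, 5.801). ∠EST = 122.5° gives ST at 58.20° from the x-axis; with |ST| = 21.7, T = (47.12, 24.24). Then |QT| = |T − Q| = 52.99.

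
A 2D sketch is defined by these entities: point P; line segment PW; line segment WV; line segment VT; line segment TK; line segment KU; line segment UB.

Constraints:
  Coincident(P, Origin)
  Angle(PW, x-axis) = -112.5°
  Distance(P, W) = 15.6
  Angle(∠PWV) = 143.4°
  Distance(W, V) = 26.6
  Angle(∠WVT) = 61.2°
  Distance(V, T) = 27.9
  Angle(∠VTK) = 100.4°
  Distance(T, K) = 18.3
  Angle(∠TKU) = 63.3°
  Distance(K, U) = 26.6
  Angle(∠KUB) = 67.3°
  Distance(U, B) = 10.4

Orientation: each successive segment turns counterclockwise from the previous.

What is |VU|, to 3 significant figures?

12.0

P is at the origin; PW runs at -112.5° with length 15.6, so W = (-5.97, -14.4). ∠PWV = 143.4° gives WV at -75.9° from the x-axis; with |WV| = 26.6, V = (0.510, -40.2). ∠WVT = 61.2° gives VT at 42.9° from the x-axis; with |VT| = 27.9, T = (20.9, -21.2). ∠VTK = 100.4° gives TK at 122° from the x-axis; with |TK| = 18.3, K = (11.1, -5.78). ∠TKU = 63.3° gives KU at -121° from the x-axis; with |KU| = 26.6, U = (-2.50, -28.6). Then |VU| = |U − V| = 12.0.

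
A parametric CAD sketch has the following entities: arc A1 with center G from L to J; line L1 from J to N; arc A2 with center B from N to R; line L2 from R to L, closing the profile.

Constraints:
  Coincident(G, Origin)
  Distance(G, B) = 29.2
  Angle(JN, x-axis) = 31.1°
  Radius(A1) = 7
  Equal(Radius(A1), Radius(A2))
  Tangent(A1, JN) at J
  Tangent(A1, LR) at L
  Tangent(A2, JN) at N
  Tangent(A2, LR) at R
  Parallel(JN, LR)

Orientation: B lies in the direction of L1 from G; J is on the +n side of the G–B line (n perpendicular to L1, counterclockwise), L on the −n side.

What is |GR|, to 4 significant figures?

30.03

The slot axis is L1's direction at 31.1°, so u = (cos 31.1°, sin 31.1°) = (0.8563, 0.5165) and n = (−sin 31.1°, cos 31.1°) = (-0.5165, 0.8563). G is at the origin and B lies 29.2 along u from G, so B = 29.2·u = (25.00, 15.08). Tangency of A1 to both parallel lines with radius 7.0 puts J and L at G ± 7.0·n: J = (-3.616, 5.994), L = (3.616, -5.994). Equal radii place N and R the same way about B: N = B + 7.0·n = (21.39, 21.08), R = B − 7.0·n = (28.62, 9.089). Then |GR| = |R − G| = 30.03.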